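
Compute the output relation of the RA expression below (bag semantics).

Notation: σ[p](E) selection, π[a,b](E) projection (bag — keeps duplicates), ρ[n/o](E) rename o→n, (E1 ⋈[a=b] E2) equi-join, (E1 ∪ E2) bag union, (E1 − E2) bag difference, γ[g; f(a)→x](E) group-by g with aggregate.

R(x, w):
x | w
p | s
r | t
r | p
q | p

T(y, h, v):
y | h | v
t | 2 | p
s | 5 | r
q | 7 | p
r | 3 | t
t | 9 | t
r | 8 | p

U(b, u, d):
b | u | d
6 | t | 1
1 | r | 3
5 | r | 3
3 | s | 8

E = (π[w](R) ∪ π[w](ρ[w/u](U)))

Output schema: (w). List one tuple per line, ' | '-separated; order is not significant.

Stepwise |·|:
  R → 4
  π[w](R) → 4
  U → 4
  ρ[w/u](U) → 4
  π[w](ρ[w/u](U)) → 4
  (π[w](R) ∪ π[w](ρ[w/u](U))) → 8

== RESULT ==
w
p
p
r
r
s
s
t
t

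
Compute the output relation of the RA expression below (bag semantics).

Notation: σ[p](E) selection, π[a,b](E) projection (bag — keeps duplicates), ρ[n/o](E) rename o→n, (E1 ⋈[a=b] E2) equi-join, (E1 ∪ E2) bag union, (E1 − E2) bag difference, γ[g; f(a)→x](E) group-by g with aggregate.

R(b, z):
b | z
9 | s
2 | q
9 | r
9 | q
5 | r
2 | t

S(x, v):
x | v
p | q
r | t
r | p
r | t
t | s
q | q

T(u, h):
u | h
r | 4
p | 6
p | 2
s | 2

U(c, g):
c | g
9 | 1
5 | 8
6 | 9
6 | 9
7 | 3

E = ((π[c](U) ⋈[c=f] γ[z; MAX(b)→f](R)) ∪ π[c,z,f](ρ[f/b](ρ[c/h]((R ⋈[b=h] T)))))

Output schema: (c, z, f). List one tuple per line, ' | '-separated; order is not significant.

Subexpression sizes:
  U → 5
  π[c](U) → 5
  R → 6
  γ[z; MAX(b)→f](R) → 4
  (π[c](U) ⋈[c=f] γ[z; MAX(b)→f](R)) → 3
  R → 6
  T → 4
  (R ⋈[b=h] T) → 4
  ρ[c/h]((R ⋈[b=h] T)) → 4
  ρ[f/b](ρ[c/h]((R ⋈[b=h] T))) → 4
  π[c,z,f](ρ[f/b](ρ[c/h]((R ⋈[b=h] T)))) → 4
  ((π[c](U) ⋈[c=f] γ[z; MAX(b)→f](R)) ∪ π[c,z,f](ρ[f/b](ρ[c/h]((R ⋈[b=h] T))))) → 7

== RESULT ==
c | z | f
2 | q | 2
2 | q | 2
2 | t | 2
2 | t | 2
9 | q | 9
9 | r | 9
9 | s | 9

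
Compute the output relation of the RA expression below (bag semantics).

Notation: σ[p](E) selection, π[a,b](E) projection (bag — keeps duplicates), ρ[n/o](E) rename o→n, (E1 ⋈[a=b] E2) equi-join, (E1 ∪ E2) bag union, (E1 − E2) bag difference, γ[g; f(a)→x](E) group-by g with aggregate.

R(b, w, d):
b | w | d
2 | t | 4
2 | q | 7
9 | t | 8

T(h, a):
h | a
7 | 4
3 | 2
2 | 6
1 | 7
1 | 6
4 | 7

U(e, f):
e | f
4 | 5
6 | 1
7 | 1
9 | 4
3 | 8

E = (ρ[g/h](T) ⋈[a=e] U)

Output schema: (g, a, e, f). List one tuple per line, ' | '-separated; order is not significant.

Row counts bottom-up:
  T → 6
  ρ[g/h](T) → 6
  U → 5
  (ρ[g/h](T) ⋈[a=e] U) → 5

== RESULT ==
g | a | e | f
1 | 6 | 6 | 1
1 | 7 | 7 | 1
2 | 6 | 6 | 1
4 | 7 | 7 | 1
7 | 4 | 4 | 5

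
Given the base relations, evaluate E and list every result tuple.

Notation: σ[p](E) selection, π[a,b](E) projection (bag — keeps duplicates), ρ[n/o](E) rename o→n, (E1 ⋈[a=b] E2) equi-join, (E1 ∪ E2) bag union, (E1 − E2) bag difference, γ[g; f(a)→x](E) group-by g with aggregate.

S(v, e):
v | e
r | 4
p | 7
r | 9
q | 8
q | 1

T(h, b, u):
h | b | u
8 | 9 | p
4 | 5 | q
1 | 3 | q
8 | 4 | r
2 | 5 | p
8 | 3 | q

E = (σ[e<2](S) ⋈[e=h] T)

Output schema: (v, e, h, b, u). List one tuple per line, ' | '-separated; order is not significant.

Per-node cardinality:
  S → 5
  σ[e<2](S) → 1
  T → 6
  (σ[e<2](S) ⋈[e=h] T) → 1

== RESULT ==
v | e | h | b | u
q | 1 | 1 | 3 | q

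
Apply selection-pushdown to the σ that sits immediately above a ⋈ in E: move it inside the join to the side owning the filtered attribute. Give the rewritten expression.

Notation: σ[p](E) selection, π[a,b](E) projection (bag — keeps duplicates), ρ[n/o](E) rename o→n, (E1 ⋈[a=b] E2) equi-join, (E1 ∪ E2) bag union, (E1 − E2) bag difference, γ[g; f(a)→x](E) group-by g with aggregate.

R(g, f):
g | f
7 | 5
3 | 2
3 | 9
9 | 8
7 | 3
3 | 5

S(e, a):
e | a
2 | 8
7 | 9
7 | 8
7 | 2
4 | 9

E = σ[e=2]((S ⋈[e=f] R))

σ filters on e, owned by the left side.
E' = (σ[e=2](S) ⋈[e=f] R)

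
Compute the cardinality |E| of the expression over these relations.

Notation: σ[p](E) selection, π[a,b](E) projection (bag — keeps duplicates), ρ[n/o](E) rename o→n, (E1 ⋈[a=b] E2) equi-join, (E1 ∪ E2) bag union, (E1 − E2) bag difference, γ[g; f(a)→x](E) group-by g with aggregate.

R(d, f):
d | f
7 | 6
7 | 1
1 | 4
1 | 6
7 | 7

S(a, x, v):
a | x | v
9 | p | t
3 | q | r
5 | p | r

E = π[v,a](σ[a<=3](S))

Stepwise |·|:
  S → 3
  σ[a<=3](S) → 1
  π[v,a](σ[a<=3](S)) → 1

|E| = 1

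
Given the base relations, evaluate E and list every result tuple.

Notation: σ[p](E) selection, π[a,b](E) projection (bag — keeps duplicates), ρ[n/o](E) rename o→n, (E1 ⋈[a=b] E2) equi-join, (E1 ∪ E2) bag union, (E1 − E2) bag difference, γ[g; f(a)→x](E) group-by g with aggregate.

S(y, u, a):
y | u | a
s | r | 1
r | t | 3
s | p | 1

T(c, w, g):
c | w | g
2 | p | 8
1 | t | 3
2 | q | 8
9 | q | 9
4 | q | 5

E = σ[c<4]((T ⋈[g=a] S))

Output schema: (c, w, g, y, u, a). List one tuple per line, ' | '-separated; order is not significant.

Stepwise |·|:
  T → 5
  S → 3
  (T ⋈[g=a] S) → 1
  σ[c<4]((T ⋈[g=a] S)) → 1

== RESULT ==
c | w | g | y | u | a
1 | t | 3 | r | t | 3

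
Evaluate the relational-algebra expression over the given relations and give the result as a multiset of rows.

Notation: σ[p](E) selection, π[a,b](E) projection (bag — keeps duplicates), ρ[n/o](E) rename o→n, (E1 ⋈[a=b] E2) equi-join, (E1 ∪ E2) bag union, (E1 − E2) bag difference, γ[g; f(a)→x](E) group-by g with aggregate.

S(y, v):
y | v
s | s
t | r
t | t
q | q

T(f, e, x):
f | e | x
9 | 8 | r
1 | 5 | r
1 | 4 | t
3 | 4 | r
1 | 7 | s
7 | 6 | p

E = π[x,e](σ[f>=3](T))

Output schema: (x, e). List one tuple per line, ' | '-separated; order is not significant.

Subexpression sizes:
  T → 6
  σ[f>=3](T) → 3
  π[x,e](σ[f>=3](T)) → 3

== RESULT ==
x | e
p | 6
r | 4
r | 8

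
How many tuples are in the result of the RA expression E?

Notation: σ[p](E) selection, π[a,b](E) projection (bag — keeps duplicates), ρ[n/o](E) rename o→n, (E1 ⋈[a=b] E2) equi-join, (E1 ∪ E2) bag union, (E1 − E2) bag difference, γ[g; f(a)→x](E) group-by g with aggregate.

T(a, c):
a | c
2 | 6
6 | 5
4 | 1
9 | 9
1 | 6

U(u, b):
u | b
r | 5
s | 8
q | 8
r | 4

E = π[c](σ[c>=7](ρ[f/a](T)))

Per-node cardinality:
  T → 5
  ρ[f/a](T) → 5
  σ[c>=7](ρ[f/a](T)) → 1
  π[c](σ[c>=7](ρ[f/a](T))) → 1

|E| = 1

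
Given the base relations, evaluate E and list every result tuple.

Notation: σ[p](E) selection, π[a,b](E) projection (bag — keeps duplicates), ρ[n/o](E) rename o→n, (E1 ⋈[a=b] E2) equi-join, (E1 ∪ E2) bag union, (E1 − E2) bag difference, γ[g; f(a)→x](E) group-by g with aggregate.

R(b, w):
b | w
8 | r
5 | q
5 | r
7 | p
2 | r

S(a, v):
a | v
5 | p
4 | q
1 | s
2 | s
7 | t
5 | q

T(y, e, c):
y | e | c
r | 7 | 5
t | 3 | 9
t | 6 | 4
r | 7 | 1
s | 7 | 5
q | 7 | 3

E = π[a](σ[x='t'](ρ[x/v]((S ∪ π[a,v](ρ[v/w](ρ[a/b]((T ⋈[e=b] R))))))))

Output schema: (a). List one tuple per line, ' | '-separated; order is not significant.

Stepwise |·|:
  S → 6
  T → 6
  R → 5
  (T ⋈[e=b] R) → 4
  ρ[a/b]((T ⋈[e=b] R)) → 4
  ρ[v/w](ρ[a/b]((T ⋈[e=b] R))) → 4
  π[a,v](ρ[v/w](ρ[a/b]((T ⋈[e=b] R)))) → 4
  (S ∪ π[a,v](ρ[v/w](ρ[a/b]((T ⋈[e=b] R))))) → 10
  ρ[x/v]((S ∪ π[a,v](ρ[v/w](ρ[a/b]((T ⋈[e=b] R)))))) → 10
  σ[x='t'](ρ[x/v]((S ∪ π[a,v](ρ[v/w](ρ[a/b]((T ⋈[e=b] R))))))) → 1
  π[a](σ[x='t'](ρ[x/v]((S ∪ π[a,v](ρ[v/w](ρ[a/b]((T ⋈[e=b] R)))))))) → 1

== RESULT ==
a
7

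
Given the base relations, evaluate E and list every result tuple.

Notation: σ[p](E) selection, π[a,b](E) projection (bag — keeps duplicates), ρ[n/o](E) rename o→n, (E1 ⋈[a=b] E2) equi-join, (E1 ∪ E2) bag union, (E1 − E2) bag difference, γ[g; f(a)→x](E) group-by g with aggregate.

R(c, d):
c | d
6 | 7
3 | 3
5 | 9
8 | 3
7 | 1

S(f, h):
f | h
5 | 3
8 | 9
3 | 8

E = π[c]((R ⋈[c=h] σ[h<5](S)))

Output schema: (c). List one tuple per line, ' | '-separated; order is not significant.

Subexpression sizes:
  R → 5
  S → 3
  σ[h<5](S) → 1
  (R ⋈[c=h] σ[h<5](S)) → 1
  π[c]((R ⋈[c=h] σ[h<5](S))) → 1

== RESULT ==
c
3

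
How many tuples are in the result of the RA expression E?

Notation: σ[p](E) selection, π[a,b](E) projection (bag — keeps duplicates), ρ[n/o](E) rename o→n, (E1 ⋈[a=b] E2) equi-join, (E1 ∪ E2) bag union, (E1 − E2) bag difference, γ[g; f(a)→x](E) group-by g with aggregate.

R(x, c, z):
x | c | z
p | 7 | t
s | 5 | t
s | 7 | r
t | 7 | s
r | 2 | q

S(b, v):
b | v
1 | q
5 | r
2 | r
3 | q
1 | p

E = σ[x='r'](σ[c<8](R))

Row counts bottom-up:
  R → 5
  σ[c<8](R) → 5
  σ[x='r'](σ[c<8](R)) → 1

|E| = 1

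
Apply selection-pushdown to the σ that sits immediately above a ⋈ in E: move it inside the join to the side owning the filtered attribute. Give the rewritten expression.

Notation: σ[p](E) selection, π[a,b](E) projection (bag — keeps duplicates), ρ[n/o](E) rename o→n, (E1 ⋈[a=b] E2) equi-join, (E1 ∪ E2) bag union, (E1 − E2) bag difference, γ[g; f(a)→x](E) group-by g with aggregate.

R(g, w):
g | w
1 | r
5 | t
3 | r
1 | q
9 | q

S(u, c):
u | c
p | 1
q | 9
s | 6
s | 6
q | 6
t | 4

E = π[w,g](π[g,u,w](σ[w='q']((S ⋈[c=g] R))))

σ filters on w, owned by the right side.
E' = π[w,g](π[g,u,w]((S ⋈[c=g] σ[w='q'](R))))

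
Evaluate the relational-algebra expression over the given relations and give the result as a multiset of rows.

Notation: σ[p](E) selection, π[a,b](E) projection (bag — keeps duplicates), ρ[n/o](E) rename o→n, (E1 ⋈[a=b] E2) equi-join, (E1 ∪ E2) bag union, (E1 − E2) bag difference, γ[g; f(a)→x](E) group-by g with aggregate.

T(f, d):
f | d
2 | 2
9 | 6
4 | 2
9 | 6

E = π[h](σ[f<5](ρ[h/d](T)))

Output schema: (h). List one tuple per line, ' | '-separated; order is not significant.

Row counts bottom-up:
  T → 4
  ρ[h/d](T) → 4
  σ[f<5](ρ[h/d](T)) → 2
  π[h](σ[f<5](ρ[h/d](T))) → 2

== RESULT ==
h
2
2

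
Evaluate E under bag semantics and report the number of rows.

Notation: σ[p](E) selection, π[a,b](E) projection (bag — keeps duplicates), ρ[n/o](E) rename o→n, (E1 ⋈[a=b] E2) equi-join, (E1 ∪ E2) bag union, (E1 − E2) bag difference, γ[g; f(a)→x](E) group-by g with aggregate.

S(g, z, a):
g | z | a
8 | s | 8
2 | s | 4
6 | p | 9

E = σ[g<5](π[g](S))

Per-node cardinality:
  S → 3
  π[g](S) → 3
  σ[g<5](π[g](S)) → 1

|E| = 1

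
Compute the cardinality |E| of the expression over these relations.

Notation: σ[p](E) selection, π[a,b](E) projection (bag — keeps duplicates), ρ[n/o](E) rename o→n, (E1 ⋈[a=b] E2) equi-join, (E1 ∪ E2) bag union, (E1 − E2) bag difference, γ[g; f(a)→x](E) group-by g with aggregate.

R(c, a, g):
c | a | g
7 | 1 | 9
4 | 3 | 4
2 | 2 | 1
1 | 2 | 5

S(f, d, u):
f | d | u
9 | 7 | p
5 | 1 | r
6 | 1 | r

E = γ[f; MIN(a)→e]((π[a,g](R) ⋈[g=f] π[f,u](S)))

Subexpression sizes:
  R → 4
  π[a,g](R) → 4
  S → 3
  π[f,u](S) → 3
  (π[a,g](R) ⋈[g=f] π[f,u](S)) → 2
  γ[f; MIN(a)→e]((π[a,g](R) ⋈[g=f] π[f,u](S))) → 2

|E| = 2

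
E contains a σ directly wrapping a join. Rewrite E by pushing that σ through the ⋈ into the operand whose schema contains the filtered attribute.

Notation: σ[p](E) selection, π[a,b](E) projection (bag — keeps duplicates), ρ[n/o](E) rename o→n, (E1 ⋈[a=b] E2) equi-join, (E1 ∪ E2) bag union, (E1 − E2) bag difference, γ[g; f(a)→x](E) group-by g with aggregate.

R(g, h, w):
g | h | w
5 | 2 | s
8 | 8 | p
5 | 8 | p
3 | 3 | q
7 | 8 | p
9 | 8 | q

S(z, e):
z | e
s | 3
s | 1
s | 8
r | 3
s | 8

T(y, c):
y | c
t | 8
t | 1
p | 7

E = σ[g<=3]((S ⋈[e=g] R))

σ filters on g, owned by the right side.
E' = (S ⋈[e=g] σ[g<=3](R))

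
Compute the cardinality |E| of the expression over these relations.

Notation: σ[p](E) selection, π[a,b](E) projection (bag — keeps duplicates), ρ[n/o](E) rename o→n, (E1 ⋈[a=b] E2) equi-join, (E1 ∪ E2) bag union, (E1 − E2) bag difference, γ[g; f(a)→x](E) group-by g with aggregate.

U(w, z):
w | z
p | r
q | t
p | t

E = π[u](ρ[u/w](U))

Row counts bottom-up:
  U → 3
  ρ[u/w](U) → 3
  π[u](ρ[u/w](U)) → 3

|E| = 3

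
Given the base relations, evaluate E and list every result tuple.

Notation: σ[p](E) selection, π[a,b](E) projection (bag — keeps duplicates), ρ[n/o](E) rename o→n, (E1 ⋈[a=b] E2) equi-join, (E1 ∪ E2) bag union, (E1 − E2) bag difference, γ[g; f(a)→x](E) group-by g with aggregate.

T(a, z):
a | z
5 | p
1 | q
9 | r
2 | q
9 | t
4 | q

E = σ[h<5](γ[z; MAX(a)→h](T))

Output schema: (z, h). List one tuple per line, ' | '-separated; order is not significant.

Per-node cardinality:
  T → 6
  γ[z; MAX(a)→h](T) → 4
  σ[h<5](γ[z; MAX(a)→h](T)) → 1

== RESULT ==
z | h
q | 4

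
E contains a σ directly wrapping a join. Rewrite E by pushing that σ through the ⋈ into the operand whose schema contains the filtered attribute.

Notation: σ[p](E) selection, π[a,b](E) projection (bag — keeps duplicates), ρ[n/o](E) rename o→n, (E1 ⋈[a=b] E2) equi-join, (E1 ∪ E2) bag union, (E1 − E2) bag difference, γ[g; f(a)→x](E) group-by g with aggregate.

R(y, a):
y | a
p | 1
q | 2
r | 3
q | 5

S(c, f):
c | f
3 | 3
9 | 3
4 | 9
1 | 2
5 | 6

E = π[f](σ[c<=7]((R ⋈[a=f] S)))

σ filters on c, owned by the right side.
E' = π[f]((R ⋈[a=f] σ[c<=7](S)))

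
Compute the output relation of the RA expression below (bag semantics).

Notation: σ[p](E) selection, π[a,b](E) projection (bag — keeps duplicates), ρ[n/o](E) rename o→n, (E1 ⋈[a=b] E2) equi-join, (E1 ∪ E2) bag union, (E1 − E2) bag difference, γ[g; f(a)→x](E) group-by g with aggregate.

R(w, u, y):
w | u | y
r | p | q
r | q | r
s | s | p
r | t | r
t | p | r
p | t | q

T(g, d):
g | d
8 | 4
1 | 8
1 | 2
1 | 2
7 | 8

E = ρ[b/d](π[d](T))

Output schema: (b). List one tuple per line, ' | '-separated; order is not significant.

Subexpression sizes:
  T → 5
  π[d](T) → 5
  ρ[b/d](π[d](T)) → 5

== RESULT ==
b
2
2
4
8
8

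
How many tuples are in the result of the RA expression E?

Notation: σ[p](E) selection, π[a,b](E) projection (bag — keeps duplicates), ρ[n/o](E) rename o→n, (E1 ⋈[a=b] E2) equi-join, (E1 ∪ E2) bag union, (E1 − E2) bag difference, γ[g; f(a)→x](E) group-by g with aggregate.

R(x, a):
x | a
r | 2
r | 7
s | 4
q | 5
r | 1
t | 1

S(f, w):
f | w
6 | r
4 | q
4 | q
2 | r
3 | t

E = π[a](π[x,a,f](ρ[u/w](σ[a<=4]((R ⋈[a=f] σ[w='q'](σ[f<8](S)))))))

Per-node cardinality:
  R → 6
  S → 5
  σ[f<8](S) → 5
  σ[w='q'](σ[f<8](S)) → 2
  (R ⋈[a=f] σ[w='q'](σ[f<8](S))) → 2
  σ[a<=4]((R ⋈[a=f] σ[w='q'](σ[f<8](S)))) → 2
  ρ[u/w](σ[a<=4]((R ⋈[a=f] σ[w='q'](σ[f<8](S))))) → 2
  π[x,a,f](ρ[u/w](σ[a<=4]((R ⋈[a=f] σ[w='q'](σ[f<8](S)))))) → 2
  π[a](π[x,a,f](ρ[u/w](σ[a<=4]((R ⋈[a=f] σ[w='q'](σ[f<8](S))))))) → 2

|E| = 2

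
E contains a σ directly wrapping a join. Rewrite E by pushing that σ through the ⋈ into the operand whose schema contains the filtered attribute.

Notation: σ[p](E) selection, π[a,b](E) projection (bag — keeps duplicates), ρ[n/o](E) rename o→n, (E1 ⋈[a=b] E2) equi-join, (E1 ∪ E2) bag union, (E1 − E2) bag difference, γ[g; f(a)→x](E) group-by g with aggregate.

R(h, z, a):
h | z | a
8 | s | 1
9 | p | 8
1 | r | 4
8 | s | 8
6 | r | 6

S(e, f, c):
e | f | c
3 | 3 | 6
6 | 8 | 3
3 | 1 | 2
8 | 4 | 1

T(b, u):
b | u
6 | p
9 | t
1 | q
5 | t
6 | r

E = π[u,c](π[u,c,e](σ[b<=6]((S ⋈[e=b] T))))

σ filters on b, owned by the right side.
E' = π[u,c](π[u,c,e]((S ⋈[e=b] σ[b<=6](T))))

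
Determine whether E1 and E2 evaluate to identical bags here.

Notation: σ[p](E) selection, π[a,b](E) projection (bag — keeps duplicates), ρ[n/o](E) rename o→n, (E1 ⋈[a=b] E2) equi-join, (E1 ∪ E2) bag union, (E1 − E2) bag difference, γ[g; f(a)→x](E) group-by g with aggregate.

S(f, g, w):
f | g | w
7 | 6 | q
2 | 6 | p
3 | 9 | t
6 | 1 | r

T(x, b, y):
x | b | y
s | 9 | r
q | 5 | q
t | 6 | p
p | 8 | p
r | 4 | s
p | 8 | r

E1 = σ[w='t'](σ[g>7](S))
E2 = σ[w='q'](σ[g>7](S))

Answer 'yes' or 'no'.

E1 per-node cardinality:
  S → 4
  σ[g>7](S) → 1
  σ[w='t'](σ[g>7](S)) → 1
E2 per-node cardinality:
  S → 4
  σ[g>7](S) → 1
  σ[w='q'](σ[g>7](S)) → 0

E1 result:
f | g | w
3 | 9 | t
E2 result:
f | g | w
(0 rows)
Witness: (3, 9, 't') appears 1× in E1 but 0× in E2.

no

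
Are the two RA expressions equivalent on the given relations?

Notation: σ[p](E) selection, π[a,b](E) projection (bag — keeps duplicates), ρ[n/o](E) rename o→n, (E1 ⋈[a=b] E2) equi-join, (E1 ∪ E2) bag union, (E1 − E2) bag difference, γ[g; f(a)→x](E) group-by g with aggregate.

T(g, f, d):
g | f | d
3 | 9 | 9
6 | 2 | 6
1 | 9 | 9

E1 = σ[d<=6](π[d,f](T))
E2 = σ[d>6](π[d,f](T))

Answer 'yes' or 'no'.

E1 stepwise |·|:
  T → 3
  π[d,f](T) → 3
  σ[d<=6](π[d,f](T)) → 1
E2 stepwise |·|:
  T → 3
  π[d,f](T) → 3
  σ[d>6](π[d,f](T)) → 2

E1 result:
d | f
6 | 2
E2 result:
d | f
9 | 9
9 | 9
Witness: (6, 2) appears 1× in E1 but 0× in E2.

no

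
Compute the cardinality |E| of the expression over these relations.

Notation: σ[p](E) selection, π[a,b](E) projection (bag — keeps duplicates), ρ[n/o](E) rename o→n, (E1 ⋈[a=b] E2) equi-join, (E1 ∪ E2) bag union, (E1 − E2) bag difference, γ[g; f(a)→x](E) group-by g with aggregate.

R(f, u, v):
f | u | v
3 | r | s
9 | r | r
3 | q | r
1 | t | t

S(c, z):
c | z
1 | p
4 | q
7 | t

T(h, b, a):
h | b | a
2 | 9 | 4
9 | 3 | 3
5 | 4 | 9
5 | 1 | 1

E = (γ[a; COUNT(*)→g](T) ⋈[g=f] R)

Stepwise |·|:
  T → 4
  γ[a; COUNT(*)→g](T) → 4
  R → 4
  (γ[a; COUNT(*)→g](T) ⋈[g=f] R) → 4

|E| = 4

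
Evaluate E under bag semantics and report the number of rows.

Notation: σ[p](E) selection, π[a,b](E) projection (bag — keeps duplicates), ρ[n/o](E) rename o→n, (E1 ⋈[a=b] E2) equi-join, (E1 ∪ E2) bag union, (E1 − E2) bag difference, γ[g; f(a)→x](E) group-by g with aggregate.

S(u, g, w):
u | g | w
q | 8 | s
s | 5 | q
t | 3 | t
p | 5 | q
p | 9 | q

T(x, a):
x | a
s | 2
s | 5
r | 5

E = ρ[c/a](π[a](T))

Per-node cardinality:
  T → 3
  π[a](T) → 3
  ρ[c/a](π[a](T)) → 3

|E| = 3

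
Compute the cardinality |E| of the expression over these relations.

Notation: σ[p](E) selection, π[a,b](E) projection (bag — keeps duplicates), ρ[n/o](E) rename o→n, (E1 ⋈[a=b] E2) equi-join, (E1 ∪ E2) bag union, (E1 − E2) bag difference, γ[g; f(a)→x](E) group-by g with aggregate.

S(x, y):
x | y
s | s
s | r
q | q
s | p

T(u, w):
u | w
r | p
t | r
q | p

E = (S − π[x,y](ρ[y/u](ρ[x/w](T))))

Row counts bottom-up:
  S → 4
  T → 3
  ρ[x/w](T) → 3
  ρ[y/u](ρ[x/w](T)) → 3
  π[x,y](ρ[y/u](ρ[x/w](T))) → 3
  (S − π[x,y](ρ[y/u](ρ[x/w](T)))) → 4

|E| = 4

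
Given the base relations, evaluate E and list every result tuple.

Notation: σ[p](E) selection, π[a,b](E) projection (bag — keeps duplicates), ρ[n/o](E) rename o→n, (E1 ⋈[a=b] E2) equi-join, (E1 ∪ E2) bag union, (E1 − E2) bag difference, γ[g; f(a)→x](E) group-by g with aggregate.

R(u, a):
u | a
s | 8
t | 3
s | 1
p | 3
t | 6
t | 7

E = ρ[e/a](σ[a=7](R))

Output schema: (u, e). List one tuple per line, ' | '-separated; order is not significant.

Row counts bottom-up:
  R → 6
  σ[a=7](R) → 1
  ρ[e/a](σ[a=7](R)) → 1

== RESULT ==
u | e
t | 7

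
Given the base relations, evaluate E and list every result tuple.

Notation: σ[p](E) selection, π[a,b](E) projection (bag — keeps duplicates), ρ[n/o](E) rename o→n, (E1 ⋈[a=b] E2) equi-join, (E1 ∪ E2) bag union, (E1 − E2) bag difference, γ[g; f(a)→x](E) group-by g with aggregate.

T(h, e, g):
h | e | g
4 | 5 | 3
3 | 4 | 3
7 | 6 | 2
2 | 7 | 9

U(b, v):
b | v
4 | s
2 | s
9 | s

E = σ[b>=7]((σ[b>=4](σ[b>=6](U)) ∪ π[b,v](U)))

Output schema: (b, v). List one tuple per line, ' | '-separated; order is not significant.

Per-node cardinality:
  U → 3
  σ[b>=6](U) → 1
  σ[b>=4](σ[b>=6](U)) → 1
  U → 3
  π[b,v](U) → 3
  (σ[b>=4](σ[b>=6](U)) ∪ π[b,v](U)) → 4
  σ[b>=7]((σ[b>=4](σ[b>=6](U)) ∪ π[b,v](U))) → 2

== RESULT ==
b | v
9 | s
9 | s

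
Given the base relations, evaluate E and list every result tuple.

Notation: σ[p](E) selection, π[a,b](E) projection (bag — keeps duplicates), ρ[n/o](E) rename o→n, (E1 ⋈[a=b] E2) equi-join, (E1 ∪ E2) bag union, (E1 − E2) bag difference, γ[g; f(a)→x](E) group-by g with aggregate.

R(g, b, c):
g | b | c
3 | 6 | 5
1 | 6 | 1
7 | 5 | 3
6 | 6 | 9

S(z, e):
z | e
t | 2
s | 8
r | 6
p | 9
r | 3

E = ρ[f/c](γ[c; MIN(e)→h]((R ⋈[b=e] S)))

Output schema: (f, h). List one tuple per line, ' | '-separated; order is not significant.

Row counts bottom-up:
  R → 4
  S → 5
  (R ⋈[b=e] S) → 3
  γ[c; MIN(e)→h]((R ⋈[b=e] S)) → 3
  ρ[f/c](γ[c; MIN(e)→h]((R ⋈[b=e] S))) → 3

== RESULT ==
f | h
1 | 6
5 | 6
9 | 6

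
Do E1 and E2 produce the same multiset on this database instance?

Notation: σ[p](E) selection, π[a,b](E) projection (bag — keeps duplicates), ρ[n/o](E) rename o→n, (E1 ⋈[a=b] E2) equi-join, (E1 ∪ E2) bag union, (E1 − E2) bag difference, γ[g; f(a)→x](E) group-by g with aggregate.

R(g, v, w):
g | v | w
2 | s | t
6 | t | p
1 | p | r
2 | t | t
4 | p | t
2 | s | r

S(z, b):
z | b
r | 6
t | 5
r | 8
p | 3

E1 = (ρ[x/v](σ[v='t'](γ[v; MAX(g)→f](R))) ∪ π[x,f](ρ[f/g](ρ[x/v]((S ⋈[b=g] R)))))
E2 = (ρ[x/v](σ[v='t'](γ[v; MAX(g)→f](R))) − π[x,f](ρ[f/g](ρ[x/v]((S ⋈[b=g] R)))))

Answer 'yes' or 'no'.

E1 subexpression sizes:
  R → 6
  γ[v; MAX(g)→f](R) → 3
  σ[v='t'](γ[v; MAX(g)→f](R)) → 1
  ρ[x/v](σ[v='t'](γ[v; MAX(g)→f](R))) → 1
  S → 4
  R → 6
  (S ⋈[b=g] R) → 1
  ρ[x/v]((S ⋈[b=g] R)) → 1
  ρ[f/g](ρ[x/v]((S ⋈[b=g] R))) → 1
  π[x,f](ρ[f/g](ρ[x/v]((S ⋈[b=g] R)))) → 1
  (ρ[x/v](σ[v='t'](γ[v; MAX(g)→f](R))) ∪ π[x,f](ρ[f/g](ρ[x/v]((S ⋈[b=g] R))))) → 2
E2 subexpression sizes:
  R → 6
  γ[v; MAX(g)→f](R) → 3
  σ[v='t'](γ[v; MAX(g)→f](R)) → 1
  ρ[x/v](σ[v='t'](γ[v; MAX(g)→f](R))) → 1
  S → 4
  R → 6
  (S ⋈[b=g] R) → 1
  ρ[x/v]((S ⋈[b=g] R)) → 1
  ρ[f/g](ρ[x/v]((S ⋈[b=g] R))) → 1
  π[x,f](ρ[f/g](ρ[x/v]((S ⋈[b=g] R)))) → 1
  (ρ[x/v](σ[v='t'](γ[v; MAX(g)→f](R))) − π[x,f](ρ[f/g](ρ[x/v]((S ⋈[b=g] R))))) → 0

E1 result:
x | f
t | 6
t | 6
E2 result:
x | f
(0 rows)
Witness: ('t', 6) appears 2× in E1 but 0× in E2.

no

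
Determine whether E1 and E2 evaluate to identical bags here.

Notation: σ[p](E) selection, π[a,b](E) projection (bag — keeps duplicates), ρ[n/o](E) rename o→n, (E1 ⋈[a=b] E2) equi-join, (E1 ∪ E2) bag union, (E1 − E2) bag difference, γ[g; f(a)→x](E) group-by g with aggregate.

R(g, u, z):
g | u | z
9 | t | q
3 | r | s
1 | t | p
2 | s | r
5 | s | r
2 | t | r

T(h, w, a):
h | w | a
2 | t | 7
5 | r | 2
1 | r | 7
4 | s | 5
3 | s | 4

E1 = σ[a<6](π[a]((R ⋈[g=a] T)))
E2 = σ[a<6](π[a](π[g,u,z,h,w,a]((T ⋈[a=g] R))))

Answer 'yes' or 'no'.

E1 subexpression sizes:
  R → 6
  T → 5
  (R ⋈[g=a] T) → 3
  π[a]((R ⋈[g=a] T)) → 3
  σ[a<6](π[a]((R ⋈[g=a] T))) → 3
E2 subexpression sizes:
  T → 5
  R → 6
  (T ⋈[a=g] R) → 3
  π[g,u,z,h,w,a]((T ⋈[a=g] R)) → 3
  π[a](π[g,u,z,h,w,a]((T ⋈[a=g] R))) → 3
  σ[a<6](π[a](π[g,u,z,h,w,a]((T ⋈[a=g] R)))) → 3

E1 and E2 produce the same multiset:
a
2
2
5

yes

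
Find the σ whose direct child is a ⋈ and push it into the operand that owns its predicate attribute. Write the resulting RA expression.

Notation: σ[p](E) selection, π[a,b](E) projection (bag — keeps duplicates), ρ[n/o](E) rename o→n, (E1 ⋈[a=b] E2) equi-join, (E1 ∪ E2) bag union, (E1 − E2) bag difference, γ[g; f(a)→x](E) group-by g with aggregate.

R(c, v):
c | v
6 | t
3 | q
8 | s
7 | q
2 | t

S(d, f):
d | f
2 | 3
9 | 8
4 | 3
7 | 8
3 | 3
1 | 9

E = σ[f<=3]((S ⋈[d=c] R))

σ filters on f, owned by the left side.
E' = (σ[f<=3](S) ⋈[d=c] R)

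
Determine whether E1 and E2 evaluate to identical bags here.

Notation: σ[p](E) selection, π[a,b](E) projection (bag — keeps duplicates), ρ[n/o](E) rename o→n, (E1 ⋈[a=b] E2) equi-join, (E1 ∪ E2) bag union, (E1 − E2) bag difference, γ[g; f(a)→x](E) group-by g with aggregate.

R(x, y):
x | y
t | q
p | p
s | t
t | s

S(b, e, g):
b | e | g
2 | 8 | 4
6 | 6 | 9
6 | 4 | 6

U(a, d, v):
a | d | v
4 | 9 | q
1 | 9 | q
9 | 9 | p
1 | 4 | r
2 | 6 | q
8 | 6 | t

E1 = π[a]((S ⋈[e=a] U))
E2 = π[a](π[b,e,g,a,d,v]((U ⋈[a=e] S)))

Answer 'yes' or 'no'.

E1 row counts bottom-up:
  S → 3
  U → 6
  (S ⋈[e=a] U) → 2
  π[a]((S ⋈[e=a] U)) → 2
E2 row counts bottom-up:
  U → 6
  S → 3
  (U ⋈[a=e] S) → 2
  π[b,e,g,a,d,v]((U ⋈[a=e] S)) → 2
  π[a](π[b,e,g,a,d,v]((U ⋈[a=e] S))) → 2

E1 and E2 produce the same multiset:
a
4
8

yes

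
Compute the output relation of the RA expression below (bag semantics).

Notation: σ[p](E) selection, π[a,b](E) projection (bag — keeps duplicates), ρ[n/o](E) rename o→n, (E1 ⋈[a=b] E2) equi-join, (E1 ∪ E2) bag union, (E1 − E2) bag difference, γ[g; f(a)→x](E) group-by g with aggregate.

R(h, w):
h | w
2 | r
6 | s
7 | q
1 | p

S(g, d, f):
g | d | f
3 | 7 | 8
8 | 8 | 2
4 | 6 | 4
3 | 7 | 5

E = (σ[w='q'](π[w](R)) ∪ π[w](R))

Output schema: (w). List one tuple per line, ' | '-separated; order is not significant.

Stepwise |·|:
  R → 4
  π[w](R) → 4
  σ[w='q'](π[w](R)) → 1
  R → 4
  π[w](R) → 4
  (σ[w='q'](π[w](R)) ∪ π[w](R)) → 5

== RESULT ==
w
p
q
q
r
s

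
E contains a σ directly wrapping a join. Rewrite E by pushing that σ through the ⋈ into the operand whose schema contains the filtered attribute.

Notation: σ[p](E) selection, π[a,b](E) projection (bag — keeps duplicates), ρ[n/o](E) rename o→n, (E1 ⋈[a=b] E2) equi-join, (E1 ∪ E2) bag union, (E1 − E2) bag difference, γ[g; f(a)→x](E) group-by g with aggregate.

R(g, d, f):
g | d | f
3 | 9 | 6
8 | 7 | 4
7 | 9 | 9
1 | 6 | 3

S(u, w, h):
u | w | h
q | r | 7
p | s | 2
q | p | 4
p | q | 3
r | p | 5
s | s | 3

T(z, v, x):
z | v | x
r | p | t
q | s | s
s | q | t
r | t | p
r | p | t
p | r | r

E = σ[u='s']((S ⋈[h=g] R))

σ filters on u, owned by the left side.
E' = (σ[u='s'](S) ⋈[h=g] R)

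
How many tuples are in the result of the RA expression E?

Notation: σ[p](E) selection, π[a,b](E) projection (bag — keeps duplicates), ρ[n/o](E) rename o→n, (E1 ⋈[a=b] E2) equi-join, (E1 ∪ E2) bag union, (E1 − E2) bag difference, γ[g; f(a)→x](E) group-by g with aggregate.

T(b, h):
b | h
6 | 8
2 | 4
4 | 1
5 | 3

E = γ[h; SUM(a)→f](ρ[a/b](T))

Stepwise |·|:
  T → 4
  ρ[a/b](T) → 4
  γ[h; SUM(a)→f](ρ[a/b](T)) → 4

|E| = 4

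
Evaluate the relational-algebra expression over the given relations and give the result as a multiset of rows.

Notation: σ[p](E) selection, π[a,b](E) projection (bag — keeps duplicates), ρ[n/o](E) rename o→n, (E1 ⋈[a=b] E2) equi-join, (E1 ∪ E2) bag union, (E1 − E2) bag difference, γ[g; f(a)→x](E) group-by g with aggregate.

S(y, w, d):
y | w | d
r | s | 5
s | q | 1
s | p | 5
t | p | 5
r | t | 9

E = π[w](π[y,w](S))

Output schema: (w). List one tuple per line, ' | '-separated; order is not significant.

Stepwise |·|:
  S → 5
  π[y,w](S) → 5
  π[w](π[y,w](S)) → 5

== RESULT ==
w
p
p
q
s
t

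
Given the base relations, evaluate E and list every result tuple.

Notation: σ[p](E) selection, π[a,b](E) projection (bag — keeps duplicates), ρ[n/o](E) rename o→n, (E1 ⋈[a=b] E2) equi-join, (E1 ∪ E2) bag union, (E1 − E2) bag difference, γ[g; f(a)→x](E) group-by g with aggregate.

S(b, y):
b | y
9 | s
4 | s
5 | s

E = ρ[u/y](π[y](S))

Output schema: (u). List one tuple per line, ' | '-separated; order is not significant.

Stepwise |·|:
  S → 3
  π[y](S) → 3
  ρ[u/y](π[y](S)) → 3

== RESULT ==
u
s
s
s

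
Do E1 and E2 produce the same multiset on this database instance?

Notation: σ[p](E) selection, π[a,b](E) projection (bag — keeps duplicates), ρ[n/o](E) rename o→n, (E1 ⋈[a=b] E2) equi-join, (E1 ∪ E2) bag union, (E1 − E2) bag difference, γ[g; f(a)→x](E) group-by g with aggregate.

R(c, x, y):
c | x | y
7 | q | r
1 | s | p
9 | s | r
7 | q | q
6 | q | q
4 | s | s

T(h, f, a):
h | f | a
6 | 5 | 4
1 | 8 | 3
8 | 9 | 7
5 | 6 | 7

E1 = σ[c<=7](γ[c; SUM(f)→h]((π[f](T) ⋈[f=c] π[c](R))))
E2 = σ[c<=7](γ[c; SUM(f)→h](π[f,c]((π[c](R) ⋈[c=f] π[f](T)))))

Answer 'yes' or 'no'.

E1 per-node cardinality:
  T → 4
  π[f](T) → 4
  R → 6
  π[c](R) → 6
  (π[f](T) ⋈[f=c] π[c](R)) → 2
  γ[c; SUM(f)→h]((π[f](T) ⋈[f=c] π[c](R))) → 2
  σ[c<=7](γ[c; SUM(f)→h]((π[f](T) ⋈[f=c] π[c](R)))) → 1
E2 per-node cardinality:
  R → 6
  π[c](R) → 6
  T → 4
  π[f](T) → 4
  (π[c](R) ⋈[c=f] π[f](T)) → 2
  π[f,c]((π[c](R) ⋈[c=f] π[f](T))) → 2
  γ[c; SUM(f)→h](π[f,c]((π[c](R) ⋈[c=f] π[f](T)))) → 2
  σ[c<=7](γ[c; SUM(f)→h](π[f,c]((π[c](R) ⋈[c=f] π[f](T))))) → 1

E1 and E2 produce the same multiset:
c | h
6 | 6

yes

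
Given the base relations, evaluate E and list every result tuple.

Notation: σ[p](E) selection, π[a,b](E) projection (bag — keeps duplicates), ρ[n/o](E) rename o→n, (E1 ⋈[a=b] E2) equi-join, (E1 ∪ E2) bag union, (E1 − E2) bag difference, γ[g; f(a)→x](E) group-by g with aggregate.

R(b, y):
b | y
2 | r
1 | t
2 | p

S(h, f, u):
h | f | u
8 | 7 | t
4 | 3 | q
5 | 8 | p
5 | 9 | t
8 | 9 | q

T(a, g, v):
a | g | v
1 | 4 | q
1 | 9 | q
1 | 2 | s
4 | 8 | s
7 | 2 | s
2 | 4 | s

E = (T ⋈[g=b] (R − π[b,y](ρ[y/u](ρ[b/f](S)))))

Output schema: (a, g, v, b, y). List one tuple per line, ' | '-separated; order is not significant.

Per-node cardinality:
  T → 6
  R → 3
  S → 5
  ρ[b/f](S) → 5
  ρ[y/u](ρ[b/f](S)) → 5
  π[b,y](ρ[y/u](ρ[b/f](S))) → 5
  (R − π[b,y](ρ[y/u](ρ[b/f](S)))) → 3
  (T ⋈[g=b] (R − π[b,y](ρ[y/u](ρ[b/f](S))))) → 4

== RESULT ==
a | g | v | b | y
1 | 2 | s | 2 | p
1 | 2 | s | 2 | r
7 | 2 | s | 2 | p
7 | 2 | s | 2 | r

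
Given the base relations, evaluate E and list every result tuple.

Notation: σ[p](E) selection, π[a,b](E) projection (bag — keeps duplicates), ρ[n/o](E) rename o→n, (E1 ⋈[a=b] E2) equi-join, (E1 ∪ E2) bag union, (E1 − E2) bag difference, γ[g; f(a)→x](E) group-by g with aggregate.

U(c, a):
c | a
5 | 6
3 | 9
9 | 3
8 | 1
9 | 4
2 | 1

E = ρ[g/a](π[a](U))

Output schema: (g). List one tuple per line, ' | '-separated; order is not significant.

Row counts bottom-up:
  U → 6
  π[a](U) → 6
  ρ[g/a](π[a](U)) → 6

== RESULT ==
g
1
1
3
4
6
9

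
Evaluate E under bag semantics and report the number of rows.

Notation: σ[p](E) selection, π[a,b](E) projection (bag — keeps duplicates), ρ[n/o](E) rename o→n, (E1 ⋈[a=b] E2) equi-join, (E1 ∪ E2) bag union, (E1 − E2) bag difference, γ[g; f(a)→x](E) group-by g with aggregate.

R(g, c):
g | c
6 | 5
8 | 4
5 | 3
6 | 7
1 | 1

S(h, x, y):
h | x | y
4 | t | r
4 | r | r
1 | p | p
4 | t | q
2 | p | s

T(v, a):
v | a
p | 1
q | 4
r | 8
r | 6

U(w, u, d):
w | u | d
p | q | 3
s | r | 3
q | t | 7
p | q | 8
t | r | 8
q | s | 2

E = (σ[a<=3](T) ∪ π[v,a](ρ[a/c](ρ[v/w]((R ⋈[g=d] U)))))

Stepwise |·|:
  T → 4
  σ[a<=3](T) → 1
  R → 5
  U → 6
  (R ⋈[g=d] U) → 2
  ρ[v/w]((R ⋈[g=d] U)) → 2
  ρ[a/c](ρ[v/w]((R ⋈[g=d] U))) → 2
  π[v,a](ρ[a/c](ρ[v/w]((R ⋈[g=d] U)))) → 2
  (σ[a<=3](T) ∪ π[v,a](ρ[a/c](ρ[v/w]((R ⋈[g=d] U))))) → 3

|E| = 3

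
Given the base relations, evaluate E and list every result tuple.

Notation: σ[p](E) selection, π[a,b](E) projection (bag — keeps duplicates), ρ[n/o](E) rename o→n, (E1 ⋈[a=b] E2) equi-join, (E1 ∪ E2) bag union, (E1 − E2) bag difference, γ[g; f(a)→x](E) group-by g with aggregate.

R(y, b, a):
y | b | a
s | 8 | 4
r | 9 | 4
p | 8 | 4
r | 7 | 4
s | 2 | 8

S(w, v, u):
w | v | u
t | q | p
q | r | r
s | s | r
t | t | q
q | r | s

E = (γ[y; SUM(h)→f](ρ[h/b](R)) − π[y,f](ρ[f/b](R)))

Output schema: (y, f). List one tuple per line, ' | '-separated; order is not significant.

Per-node cardinality:
  R → 5
  ρ[h/b](R) → 5
  γ[y; SUM(h)→f](ρ[h/b](R)) → 3
  R → 5
  ρ[f/b](R) → 5
  π[y,f](ρ[f/b](R)) → 5
  (γ[y; SUM(h)→f](ρ[h/b](R)) − π[y,f](ρ[f/b](R))) → 2

== RESULT ==
y | f
r | 16
s | 10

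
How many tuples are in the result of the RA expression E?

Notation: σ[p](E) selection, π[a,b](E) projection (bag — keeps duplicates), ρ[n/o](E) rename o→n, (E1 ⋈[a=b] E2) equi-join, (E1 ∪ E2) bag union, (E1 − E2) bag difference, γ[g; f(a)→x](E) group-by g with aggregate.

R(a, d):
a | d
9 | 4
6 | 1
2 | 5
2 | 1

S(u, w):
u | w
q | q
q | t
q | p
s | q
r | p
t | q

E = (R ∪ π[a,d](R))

Row counts bottom-up:
  R → 4
  R → 4
  π[a,d](R) → 4
  (R ∪ π[a,d](R)) → 8

|E| = 8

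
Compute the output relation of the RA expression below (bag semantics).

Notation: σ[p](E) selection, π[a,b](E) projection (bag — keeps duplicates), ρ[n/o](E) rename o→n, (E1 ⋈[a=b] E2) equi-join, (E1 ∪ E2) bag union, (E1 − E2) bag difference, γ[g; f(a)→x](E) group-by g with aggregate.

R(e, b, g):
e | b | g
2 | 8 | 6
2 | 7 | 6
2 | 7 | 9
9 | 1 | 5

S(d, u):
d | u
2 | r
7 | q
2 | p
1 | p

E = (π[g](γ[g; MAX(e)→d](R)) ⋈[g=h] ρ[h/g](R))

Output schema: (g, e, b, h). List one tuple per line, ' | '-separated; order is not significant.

Subexpression sizes:
  R → 4
  γ[g; MAX(e)→d](R) → 3
  π[g](γ[g; MAX(e)→d](R)) → 3
  R → 4
  ρ[h/g](R) → 4
  (π[g](γ[g; MAX(e)→d](R)) ⋈[g=h] ρ[h/g](R)) → 4

== RESULT ==
g | e | b | h
5 | 9 | 1 | 5
6 | 2 | 7 | 6
6 | 2 | 8 | 6
9 | 2 | 7 | 9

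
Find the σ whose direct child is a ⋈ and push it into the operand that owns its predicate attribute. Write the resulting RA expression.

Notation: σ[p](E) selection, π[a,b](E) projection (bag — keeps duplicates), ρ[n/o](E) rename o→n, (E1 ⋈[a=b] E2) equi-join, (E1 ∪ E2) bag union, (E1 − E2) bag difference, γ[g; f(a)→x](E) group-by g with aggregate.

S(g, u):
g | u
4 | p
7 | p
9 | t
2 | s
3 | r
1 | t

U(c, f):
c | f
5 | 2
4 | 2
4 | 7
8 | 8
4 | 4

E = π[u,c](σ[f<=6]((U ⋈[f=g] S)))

σ filters on f, owned by the left side.
E' = π[u,c]((σ[f<=6](U) ⋈[f=g] S))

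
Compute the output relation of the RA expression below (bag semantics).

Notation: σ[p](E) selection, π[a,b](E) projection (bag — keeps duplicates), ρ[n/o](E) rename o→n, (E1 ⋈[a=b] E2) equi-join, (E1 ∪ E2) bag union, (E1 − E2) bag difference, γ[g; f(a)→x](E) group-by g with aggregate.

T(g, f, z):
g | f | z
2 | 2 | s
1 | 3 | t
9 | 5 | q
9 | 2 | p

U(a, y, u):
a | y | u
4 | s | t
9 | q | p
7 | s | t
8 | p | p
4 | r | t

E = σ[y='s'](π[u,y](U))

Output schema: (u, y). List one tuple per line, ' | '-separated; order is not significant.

Row counts bottom-up:
  U → 5
  π[u,y](U) → 5
  σ[y='s'](π[u,y](U)) → 2

== RESULT ==
u | y
t | s
t | s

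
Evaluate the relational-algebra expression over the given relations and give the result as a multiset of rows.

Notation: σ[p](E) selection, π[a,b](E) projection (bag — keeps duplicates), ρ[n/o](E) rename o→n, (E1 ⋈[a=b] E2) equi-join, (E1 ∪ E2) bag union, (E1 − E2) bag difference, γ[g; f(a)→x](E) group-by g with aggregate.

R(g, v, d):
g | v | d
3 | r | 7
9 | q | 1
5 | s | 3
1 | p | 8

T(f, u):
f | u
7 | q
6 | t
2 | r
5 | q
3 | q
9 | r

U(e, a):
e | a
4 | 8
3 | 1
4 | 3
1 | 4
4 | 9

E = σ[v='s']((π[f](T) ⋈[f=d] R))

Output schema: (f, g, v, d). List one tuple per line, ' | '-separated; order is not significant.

Subexpression sizes:
  T → 6
  π[f](T) → 6
  R → 4
  (π[f](T) ⋈[f=d] R) → 2
  σ[v='s']((π[f](T) ⋈[f=d] R)) → 1

== RESULT ==
f | g | v | d
3 | 5 | s | 3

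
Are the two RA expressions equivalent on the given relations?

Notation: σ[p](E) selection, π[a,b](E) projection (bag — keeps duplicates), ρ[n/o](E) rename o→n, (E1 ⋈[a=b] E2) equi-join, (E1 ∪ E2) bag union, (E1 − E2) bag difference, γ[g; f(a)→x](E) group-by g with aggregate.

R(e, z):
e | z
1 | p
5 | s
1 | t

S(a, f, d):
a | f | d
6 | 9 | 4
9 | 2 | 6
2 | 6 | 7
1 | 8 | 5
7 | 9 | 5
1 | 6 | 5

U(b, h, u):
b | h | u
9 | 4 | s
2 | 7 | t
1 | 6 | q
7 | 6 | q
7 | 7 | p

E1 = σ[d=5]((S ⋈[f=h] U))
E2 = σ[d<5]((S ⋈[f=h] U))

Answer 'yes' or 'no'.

E1 subexpression sizes:
  S → 6
  U → 5
  (S ⋈[f=h] U) → 4
  σ[d=5]((S ⋈[f=h] U)) → 2
E2 subexpression sizes:
  S → 6
  U → 5
  (S ⋈[f=h] U) → 4
  σ[d<5]((S ⋈[f=h] U)) → 0

E1 result:
a | f | d | b | h | u
1 | 6 | 5 | 1 | 6 | q
1 | 6 | 5 | 7 | 6 | q
E2 result:
a | f | d | b | h | u
(0 rows)
Witness: (1, 6, 5, 1, 6, 'q') appears 1× in E1 but 0× in E2.

no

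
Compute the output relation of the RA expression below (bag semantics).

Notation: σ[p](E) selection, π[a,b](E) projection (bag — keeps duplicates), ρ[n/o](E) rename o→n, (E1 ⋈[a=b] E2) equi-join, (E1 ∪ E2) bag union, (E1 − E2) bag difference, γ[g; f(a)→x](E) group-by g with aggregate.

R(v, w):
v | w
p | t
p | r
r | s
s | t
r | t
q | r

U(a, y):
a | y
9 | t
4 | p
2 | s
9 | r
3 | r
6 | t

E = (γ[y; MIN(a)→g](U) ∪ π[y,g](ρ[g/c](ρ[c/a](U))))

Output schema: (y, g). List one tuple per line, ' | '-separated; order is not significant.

Row counts bottom-up:
  U → 6
  γ[y; MIN(a)→g](U) → 4
  U → 6
  ρ[c/a](U) → 6
  ρ[g/c](ρ[c/a](U)) → 6
  π[y,g](ρ[g/c](ρ[c/a](U))) → 6
  (γ[y; MIN(a)→g](U) ∪ π[y,g](ρ[g/c](ρ[c/a](U)))) → 10

== RESULT ==
y | g
p | 4
p | 4
r | 3
r | 3
r | 9
s | 2
s | 2
t | 6
t | 6
t | 9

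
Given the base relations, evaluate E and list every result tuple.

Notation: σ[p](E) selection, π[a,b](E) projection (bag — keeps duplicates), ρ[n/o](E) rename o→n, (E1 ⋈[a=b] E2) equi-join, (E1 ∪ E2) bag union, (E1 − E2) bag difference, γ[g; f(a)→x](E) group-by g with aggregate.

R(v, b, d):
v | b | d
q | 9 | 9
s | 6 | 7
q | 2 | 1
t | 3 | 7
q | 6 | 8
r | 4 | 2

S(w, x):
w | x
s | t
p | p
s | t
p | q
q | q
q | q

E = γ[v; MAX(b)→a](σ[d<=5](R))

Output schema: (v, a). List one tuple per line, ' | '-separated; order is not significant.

Subexpression sizes:
  R → 6
  σ[d<=5](R) → 2
  γ[v; MAX(b)→a](σ[d<=5](R)) → 2

== RESULT ==
v | a
q | 2
r | 4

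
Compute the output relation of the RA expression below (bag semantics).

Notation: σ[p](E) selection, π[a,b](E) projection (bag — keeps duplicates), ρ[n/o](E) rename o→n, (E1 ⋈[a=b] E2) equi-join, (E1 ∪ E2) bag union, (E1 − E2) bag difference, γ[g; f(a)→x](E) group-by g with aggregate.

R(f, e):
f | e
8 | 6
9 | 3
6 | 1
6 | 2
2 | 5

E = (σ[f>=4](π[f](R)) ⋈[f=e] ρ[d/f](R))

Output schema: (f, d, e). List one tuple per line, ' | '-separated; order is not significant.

Stepwise |·|:
  R → 5
  π[f](R) → 5
  σ[f>=4](π[f](R)) → 4
  R → 5
  ρ[d/f](R) → 5
  (σ[f>=4](π[f](R)) ⋈[f=e] ρ[d/f](R)) → 2

== RESULT ==
f | d | e
6 | 8 | 6
6 | 8 | 6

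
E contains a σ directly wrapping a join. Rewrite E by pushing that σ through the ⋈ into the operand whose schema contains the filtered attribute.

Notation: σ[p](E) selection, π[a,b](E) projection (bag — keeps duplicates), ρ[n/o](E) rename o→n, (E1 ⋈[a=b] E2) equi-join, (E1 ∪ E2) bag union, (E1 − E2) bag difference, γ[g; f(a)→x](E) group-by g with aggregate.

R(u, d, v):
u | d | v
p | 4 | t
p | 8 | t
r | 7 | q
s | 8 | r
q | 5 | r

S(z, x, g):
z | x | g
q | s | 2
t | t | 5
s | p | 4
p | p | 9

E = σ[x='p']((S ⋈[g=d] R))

σ filters on x, owned by the left side.
E' = (σ[x='p'](S) ⋈[g=d] R)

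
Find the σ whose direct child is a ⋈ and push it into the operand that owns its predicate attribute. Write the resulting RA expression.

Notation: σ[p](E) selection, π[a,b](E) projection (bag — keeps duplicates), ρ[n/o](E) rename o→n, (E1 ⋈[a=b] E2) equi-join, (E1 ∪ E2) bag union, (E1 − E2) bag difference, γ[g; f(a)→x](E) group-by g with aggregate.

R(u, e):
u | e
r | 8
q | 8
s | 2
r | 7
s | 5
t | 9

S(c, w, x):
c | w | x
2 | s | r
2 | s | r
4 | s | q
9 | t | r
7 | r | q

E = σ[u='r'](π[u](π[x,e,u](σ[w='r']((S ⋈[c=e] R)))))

σ filters on w, owned by the left side.
E' = σ[u='r'](π[u](π[x,e,u]((σ[w='r'](S) ⋈[c=e] R))))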